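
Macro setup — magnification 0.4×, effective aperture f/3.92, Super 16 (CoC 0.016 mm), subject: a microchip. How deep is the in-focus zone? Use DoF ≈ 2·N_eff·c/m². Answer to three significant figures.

0.784 mm

At magnification m, DoF ≈ 2·N_eff·c/m² = 2 × 3.92 × 0.016 / 0.4² = 0.1254 / 0.16 ≈ 0.784 mm.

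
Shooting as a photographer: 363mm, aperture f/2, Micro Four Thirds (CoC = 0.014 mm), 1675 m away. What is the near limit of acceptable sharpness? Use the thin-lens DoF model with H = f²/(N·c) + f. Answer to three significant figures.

Hyperfocal distance H = f²/(N·c) + f = 363²/(2 × 0.014) + 363 = 131769/0.028 + 363 ≈ 4706398.7 mm ≈ 4706 m.
Near limit Dn = s·(H − f)/(H + s − 2f) = 1675000 × (4706398.7 − 363) / (4706398.7 + 1675000 − 2 × 363) = 1675000 × 4706035.7 / 6380672.7 ≈ 1235389 mm ≈ 1240 m.

1240 m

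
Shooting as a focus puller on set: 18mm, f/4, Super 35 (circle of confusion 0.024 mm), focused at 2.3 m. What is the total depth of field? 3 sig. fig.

5.73 m

Hyperfocal distance H = f²/(N·c) + f = 18²/(4 × 0.024) + 18 = 324/0.096 + 18 ≈ 3393.0 mm ≈ 3.393 m.
Near limit Dn = s·(H − f)/(H + s − 2f) = 2300 × (3393.0 − 18) / (3393.0 + 2300 − 2 × 18) = 2300 × 3375.0 / 5657.0 ≈ 1372.2 mm.
Far limit Df = s·(H − f)/(H − s) = 2300 × (3393.0 − 18) / (3393.0 − 2300) = 2300 × 3375.0 / 1093.0 ≈ 7102.0 mm.
Depth of field = Df − Dn = 7102.0 − 1372.2 ≈ 5729.8 mm ≈ 5.73 m.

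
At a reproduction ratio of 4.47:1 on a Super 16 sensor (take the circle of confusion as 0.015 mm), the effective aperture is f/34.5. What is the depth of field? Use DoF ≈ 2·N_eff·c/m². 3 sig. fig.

0.0518 mm

At magnification m, DoF ≈ 2·N_eff·c/m² = 2 × 34.5 × 0.015 / 4.47² = 1.035 / 19.98 ≈ 0.0518 mm.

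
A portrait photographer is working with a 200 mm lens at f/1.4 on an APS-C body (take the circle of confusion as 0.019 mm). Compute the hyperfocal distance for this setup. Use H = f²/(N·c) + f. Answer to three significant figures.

1500 m

Hyperfocal distance H = f²/(N·c) + f = 200²/(1.4 × 0.019) + 200 = 40000/0.0266 + 200 ≈ 1503959.4 mm ≈ 1500 m.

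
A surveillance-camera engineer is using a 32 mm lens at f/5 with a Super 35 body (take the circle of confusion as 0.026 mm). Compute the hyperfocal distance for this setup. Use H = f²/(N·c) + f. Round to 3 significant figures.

7.91 m

Hyperfocal distance H = f²/(N·c) + f = 32²/(5 × 0.026) + 32 = 1024/0.13 + 32 ≈ 7908.9 mm ≈ 7.91 m.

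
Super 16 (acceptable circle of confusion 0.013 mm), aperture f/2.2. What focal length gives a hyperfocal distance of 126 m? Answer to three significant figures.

60.0 mm

From H = f²/(N·c) + f, with f ≪ H: f ≈ √(H·N·c) = √(126000 × 2.2 × 0.013) = √3603.6 ≈ 60.03 mm.
The +f correction barely moves this — solving exactly, f² + N·c·f − N·c·H = 0 ⇒ f = (−N·c + √((N·c)² + 4·N·c·H))/2 = (−0.0286 + √14414)/2 ≈ 60.016 mm, so f ≈ 60.0 mm.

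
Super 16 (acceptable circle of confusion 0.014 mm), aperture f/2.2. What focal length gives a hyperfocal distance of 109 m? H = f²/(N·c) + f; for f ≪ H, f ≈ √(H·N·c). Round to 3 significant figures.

From H = f²/(N·c) + f, with f ≪ H: f ≈ √(H·N·c) = √(109000 × 2.2 × 0.014) = √3357.2 ≈ 57.94 mm.
The +f correction barely moves this — solving exactly, f² + N·c·f − N·c·H = 0 ⇒ f = (−N·c + √((N·c)² + 4·N·c·H))/2 = (−0.0308 + √13429)/2 ≈ 57.926 mm, so f ≈ 57.9 mm.

57.9 mm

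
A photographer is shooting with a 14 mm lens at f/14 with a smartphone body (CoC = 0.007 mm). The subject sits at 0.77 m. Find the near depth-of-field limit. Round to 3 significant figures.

0.559 m

Hyperfocal distance H = f²/(N·c) + f = 14²/(14 × 0.007) + 14 = 196/0.098 + 14 ≈ 2014.0 mm ≈ 2.014 m.
Near limit Dn = s·(H − f)/(H + s − 2f) = 770 × (2014.0 − 14) / (2014.0 + 770 − 2 × 14) = 770 × 2000.0 / 2756.0 ≈ 558.78 mm ≈ 0.559 m.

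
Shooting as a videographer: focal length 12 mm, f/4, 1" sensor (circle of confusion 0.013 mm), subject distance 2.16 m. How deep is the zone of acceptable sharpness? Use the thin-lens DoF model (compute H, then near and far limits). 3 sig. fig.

8.41 m

Hyperfocal distance H = f²/(N·c) + f = 12²/(4 × 0.013) + 12 = 144/0.052 + 12 ≈ 2781.2 mm ≈ 2.781 m.
Near limit Dn = s·(H − f)/(H + s − 2f) = 2160 × (2781.2 − 12) / (2781.2 + 2160 − 2 × 12) = 2160 × 2769.2 / 4917.2 ≈ 1216.4 mm.
Far limit Df = s·(H − f)/(H − s) = 2160 × (2781.2 − 12) / (2781.2 − 2160) = 2160 × 2769.2 / 621.2 ≈ 9628.5 mm.
Depth of field = Df − Dn = 9628.5 − 1216.4 ≈ 8412.1 mm ≈ 8.41 m.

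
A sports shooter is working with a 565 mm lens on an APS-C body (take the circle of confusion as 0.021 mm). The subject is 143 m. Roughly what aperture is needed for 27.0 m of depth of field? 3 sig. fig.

Write h = H − f = f²/(N·c). The thin-lens limits are Dn = s·h/(h + (s−f)) and Df = s·h/(h − (s−f)), so DoF = Df − Dn = 2·s·(s−f)·h / (h² − (s−f)²).
That is a quadratic in h: DoF·h² − 2·s·(s−f)·h − DoF·(s−f)² = 0 ⇒ h = (s−f)·(s + √(s² + DoF²)) / DoF = 142435 × (143000 + √(143000² + 27000²)) / 27000 = 142435 × (143000 + 145527) / 27000 ≈ 1522085 mm.
Then N = f²/(c·h) = 565² / (0.021 × 1522085) = 319225 / 31964 ≈ 9.99.

f/9.99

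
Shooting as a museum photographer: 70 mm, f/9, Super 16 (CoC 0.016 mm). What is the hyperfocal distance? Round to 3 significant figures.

34.1 m

Hyperfocal distance H = f²/(N·c) + f = 70²/(9 × 0.016) + 70 = 4900/0.144 + 70 ≈ 34097.8 mm ≈ 34.1 m.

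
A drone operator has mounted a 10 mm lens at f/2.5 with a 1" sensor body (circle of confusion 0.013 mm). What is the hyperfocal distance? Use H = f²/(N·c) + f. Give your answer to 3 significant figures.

3.09 m

Hyperfocal distance H = f²/(N·c) + f = 10²/(2.5 × 0.013) + 10 = 100/0.0325 + 10 ≈ 3086.9 mm ≈ 3.09 m.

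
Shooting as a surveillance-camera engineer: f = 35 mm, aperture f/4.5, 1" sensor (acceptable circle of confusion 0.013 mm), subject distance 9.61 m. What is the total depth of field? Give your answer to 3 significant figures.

11.1 m

Hyperfocal distance H = f²/(N·c) + f = 35²/(4.5 × 0.013) + 35 = 1225/0.0585 + 35 ≈ 20975.2 mm ≈ 20.98 m.
Near limit Dn = s·(H − f)/(H + s − 2f) = 9610 × (20975.2 − 35) / (20975.2 + 9610 − 2 × 35) = 9610 × 20940.2 / 30515.2 ≈ 6595 mm.
Far limit Df = s·(H − f)/(H − s) = 9610 × (20975.2 − 35) / (20975.2 − 9610) = 9610 × 20940.2 / 11365.2 ≈ 17706 mm.
Depth of field = Df − Dn = 17706 − 6595 ≈ 11111 mm ≈ 11.1 m.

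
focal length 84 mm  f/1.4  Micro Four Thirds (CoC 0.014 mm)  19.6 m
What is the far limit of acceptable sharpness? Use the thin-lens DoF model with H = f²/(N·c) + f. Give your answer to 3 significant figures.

Hyperfocal distance H = f²/(N·c) + f = 84²/(1.4 × 0.014) + 84 = 7056/0.0196 + 84 ≈ 360084.0 mm ≈ 360.1 m.
Far limit Df = s·(H − f)/(H − s) = 19600 × (360084.0 − 84) / (360084.0 − 19600) = 19600 × 360000.0 / 340484.0 ≈ 20723 mm ≈ 20.7 m.

20.7 m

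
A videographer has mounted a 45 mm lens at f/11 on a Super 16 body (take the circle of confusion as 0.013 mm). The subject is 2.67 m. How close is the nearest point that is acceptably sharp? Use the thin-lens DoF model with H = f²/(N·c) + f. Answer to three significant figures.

Hyperfocal distance H = f²/(N·c) + f = 45²/(11 × 0.013) + 45 = 2025/0.143 + 45 ≈ 14205.8 mm ≈ 14.21 m.
Near limit Dn = s·(H − f)/(H + s − 2f) = 2670 × (14205.8 − 45) / (14205.8 + 2670 − 2 × 45) = 2670 × 14160.8 / 16785.8 ≈ 2252.5 mm ≈ 2.25 m.

2.25 m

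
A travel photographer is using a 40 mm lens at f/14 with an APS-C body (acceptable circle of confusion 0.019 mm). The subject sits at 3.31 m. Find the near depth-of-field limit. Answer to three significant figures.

Hyperfocal distance H = f²/(N·c) + f = 40²/(14 × 0.019) + 40 = 1600/0.266 + 40 ≈ 6055.0 mm ≈ 6.055 m.
Near limit Dn = s·(H − f)/(H + s − 2f) = 3310 × (6055.0 − 40) / (6055.0 + 3310 − 2 × 40) = 3310 × 6015.0 / 9285.0 ≈ 2144.3 mm ≈ 2.14 m.

2.14 m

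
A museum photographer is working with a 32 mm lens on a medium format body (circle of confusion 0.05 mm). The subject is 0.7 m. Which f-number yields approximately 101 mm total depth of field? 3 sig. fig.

Write h = H − f = f²/(N·c). The thin-lens limits are Dn = s·h/(h + (s−f)) and Df = s·h/(h − (s−f)), so DoF = Df − Dn = 2·s·(s−f)·h / (h² − (s−f)²).
That is a quadratic in h: DoF·h² − 2·s·(s−f)·h − DoF·(s−f)² = 0 ⇒ h = (s−f)·(s + √(s² + DoF²)) / DoF = 668 × (700 + √(700² + 101²)) / 101 = 668 × (700 + 707.249) / 101 ≈ 9307.3 mm.
Then N = f²/(c·h) = 32² / (0.05 × 9307.3) = 1024 / 465.37 ≈ 2.20.

f/2.20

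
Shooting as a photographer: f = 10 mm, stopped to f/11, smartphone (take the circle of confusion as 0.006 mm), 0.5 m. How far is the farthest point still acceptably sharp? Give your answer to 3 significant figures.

0.739 m

Hyperfocal distance H = f²/(N·c) + f = 10²/(11 × 0.006) + 10 = 100/0.066 + 10 ≈ 1525.2 mm ≈ 1.525 m.
Far limit Df = s·(H − f)/(H − s) = 500 × (1525.2 − 10) / (1525.2 − 500) = 500 × 1515.2 / 1025.2 ≈ 738.99 mm ≈ 0.739 m.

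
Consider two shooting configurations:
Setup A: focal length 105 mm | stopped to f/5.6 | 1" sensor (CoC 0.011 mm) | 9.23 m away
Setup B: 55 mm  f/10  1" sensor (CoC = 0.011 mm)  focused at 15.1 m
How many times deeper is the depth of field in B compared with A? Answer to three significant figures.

Setup A: H = 105²/(5.6×0.011) + 105 ≈ 179082.3 mm; DoF = Df − Dn = 9725.86 − 8782.24 ≈ 943.62 mm.
Setup B: H = 55²/(10×0.011) + 55 ≈ 27555.0 mm; DoF = Df − Dn = 33340 − 9760 ≈ 23580 mm.
Ratio = 23580 / 943.62 ≈ 25.0.

25.0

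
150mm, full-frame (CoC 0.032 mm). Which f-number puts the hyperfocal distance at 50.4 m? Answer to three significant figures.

Rearrange H = f²/(N·c) + f for N: N = f² / ((H − f)·c).
N = 150² / ((50400 − 150) × 0.032) = 22500 / 1608 ≈ 14.

f/14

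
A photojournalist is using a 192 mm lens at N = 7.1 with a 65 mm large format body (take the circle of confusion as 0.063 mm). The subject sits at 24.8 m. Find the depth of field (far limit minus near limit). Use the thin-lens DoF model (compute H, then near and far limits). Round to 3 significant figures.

Hyperfocal distance H = f²/(N·c) + f = 192²/(7.1 × 0.063) + 192 = 36864/0.4473 + 192 ≈ 82606.5 mm ≈ 82.61 m.
Near limit Dn = s·(H − f)/(H + s − 2f) = 24800 × (82606.5 − 192) / (82606.5 + 24800 − 2 × 192) = 24800 × 82414.5 / 107022.5 ≈ 19098 mm.
Far limit Df = s·(H − f)/(H − s) = 24800 × (82606.5 − 192) / (82606.5 − 24800) = 24800 × 82414.5 / 57806.5 ≈ 35357 mm.
Depth of field = Df − Dn = 35357 − 19098 ≈ 16259 mm ≈ 16.3 m.

16.3 m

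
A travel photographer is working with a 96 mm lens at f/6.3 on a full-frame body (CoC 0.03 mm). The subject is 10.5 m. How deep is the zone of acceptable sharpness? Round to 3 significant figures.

Hyperfocal distance H = f²/(N·c) + f = 96²/(6.3 × 0.03) + 96 = 9216/0.189 + 96 ≈ 48857.9 mm ≈ 48.86 m.
Near limit Dn = s·(H − f)/(H + s − 2f) = 10500 × (48857.9 − 96) / (48857.9 + 10500 − 2 × 96) = 10500 × 48761.9 / 59165.9 ≈ 8653.6 mm.
Far limit Df = s·(H − f)/(H − s) = 10500 × (48857.9 − 96) / (48857.9 − 10500) = 10500 × 48761.9 / 38357.9 ≈ 13348.0 mm.
Depth of field = Df − Dn = 13348.0 − 8653.6 ≈ 4694.4 mm ≈ 4.69 m.

4.69 m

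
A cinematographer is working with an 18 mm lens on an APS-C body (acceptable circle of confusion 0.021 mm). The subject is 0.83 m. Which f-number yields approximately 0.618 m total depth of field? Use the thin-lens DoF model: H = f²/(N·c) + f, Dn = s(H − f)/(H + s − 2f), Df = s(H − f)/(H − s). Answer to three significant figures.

f/6.30

Write h = H − f = f²/(N·c). The thin-lens limits are Dn = s·h/(h + (s−f)) and Df = s·h/(h − (s−f)), so DoF = Df − Dn = 2·s·(s−f)·h / (h² − (s−f)²).
That is a quadratic in h: DoF·h² − 2·s·(s−f)·h − DoF·(s−f)² = 0 ⇒ h = (s−f)·(s + √(s² + DoF²)) / DoF = 812 × (830 + √(830² + 618²)) / 618 = 812 × (830 + 1034.81) / 618 ≈ 2450.2 mm.
Then N = f²/(c·h) = 18² / (0.021 × 2450.2) = 324 / 51.454 ≈ 6.30.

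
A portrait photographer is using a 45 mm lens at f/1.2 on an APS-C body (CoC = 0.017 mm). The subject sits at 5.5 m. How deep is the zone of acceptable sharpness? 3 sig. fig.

0.606 m

Hyperfocal distance H = f²/(N·c) + f = 45²/(1.2 × 0.017) + 45 = 2025/0.0204 + 45 ≈ 99309.7 mm ≈ 99.31 m.
Near limit Dn = s·(H − f)/(H + s − 2f) = 5500 × (99309.7 − 45) / (99309.7 + 5500 − 2 × 45) = 5500 × 99264.7 / 104719.7 ≈ 5213.50 mm.
Far limit Df = s·(H − f)/(H − s) = 5500 × (99309.7 − 45) / (99309.7 − 5500) = 5500 × 99264.7 / 93809.7 ≈ 5819.82 mm.
Depth of field = Df − Dn = 5819.82 − 5213.50 ≈ 606.32 mm ≈ 0.606 m.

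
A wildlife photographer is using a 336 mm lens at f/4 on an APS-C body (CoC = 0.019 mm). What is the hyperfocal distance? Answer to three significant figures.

Hyperfocal distance H = f²/(N·c) + f = 336²/(4 × 0.019) + 336 = 112896/0.076 + 336 ≈ 1485809.7 mm ≈ 1490 m.

1490 m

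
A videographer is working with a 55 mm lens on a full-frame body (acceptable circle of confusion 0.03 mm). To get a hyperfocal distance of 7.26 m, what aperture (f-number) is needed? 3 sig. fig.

f/14

Rearrange H = f²/(N·c) + f for N: N = f² / ((H − f)·c).
N = 55² / ((7260 − 55) × 0.03) = 3025 / 216.2 ≈ 14.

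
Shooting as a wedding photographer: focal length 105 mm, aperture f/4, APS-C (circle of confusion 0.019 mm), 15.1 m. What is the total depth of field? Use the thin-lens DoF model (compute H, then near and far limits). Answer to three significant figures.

3.16 m

Hyperfocal distance H = f²/(N·c) + f = 105²/(4 × 0.019) + 105 = 11025/0.076 + 105 ≈ 145170.8 mm ≈ 145.2 m.
Near limit Dn = s·(H − f)/(H + s − 2f) = 15100 × (145170.8 − 105) / (145170.8 + 15100 − 2 × 105) = 15100 × 145065.8 / 160060.8 ≈ 13685.4 mm.
Far limit Df = s·(H − f)/(H − s) = 15100 × (145170.8 − 105) / (145170.8 − 15100) = 15100 × 145065.8 / 130070.8 ≈ 16840.8 mm.
Depth of field = Df − Dn = 16840.8 − 13685.4 ≈ 3155.4 mm ≈ 3.16 m.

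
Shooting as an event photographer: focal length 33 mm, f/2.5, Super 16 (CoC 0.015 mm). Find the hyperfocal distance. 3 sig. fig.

Hyperfocal distance H = f²/(N·c) + f = 33²/(2.5 × 0.015) + 33 = 1089/0.0375 + 33 ≈ 29073.0 mm ≈ 29.1 m.

29.1 m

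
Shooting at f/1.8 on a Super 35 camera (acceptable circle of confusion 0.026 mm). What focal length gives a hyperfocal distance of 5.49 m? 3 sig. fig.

16.0 mm

From H = f²/(N·c) + f, with f ≪ H: f ≈ √(H·N·c) = √(5490 × 1.8 × 0.026) = √256.93 ≈ 16.03 mm.
The +f correction barely moves this — solving exactly, f² + N·c·f − N·c·H = 0 ⇒ f = (−N·c + √((N·c)² + 4·N·c·H))/2 = (−0.0468 + √1027.7)/2 ≈ 16.006 mm, so f ≈ 16.0 mm.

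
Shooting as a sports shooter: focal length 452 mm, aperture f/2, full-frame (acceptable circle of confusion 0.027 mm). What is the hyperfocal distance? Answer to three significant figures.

Hyperfocal distance H = f²/(N·c) + f = 452²/(2 × 0.027) + 452 = 204304/0.054 + 452 ≈ 3783859.4 mm ≈ 3780 m.

3780 m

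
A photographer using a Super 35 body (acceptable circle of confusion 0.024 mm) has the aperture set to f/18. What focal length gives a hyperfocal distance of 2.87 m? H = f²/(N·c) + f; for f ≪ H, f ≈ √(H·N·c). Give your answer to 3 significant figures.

From H = f²/(N·c) + f, with f ≪ H: f ≈ √(H·N·c) = √(2870 × 18 × 0.024) = √1239.8 ≈ 35.21 mm.
Exact: f² + N·c·f − N·c·H = 0 ⇒ f = (−N·c + √((N·c)² + 4·N·c·H))/2 = (−0.432 + √4959.5)/2 ≈ 34.996 mm ≈ 35.0 mm.

35.0 mm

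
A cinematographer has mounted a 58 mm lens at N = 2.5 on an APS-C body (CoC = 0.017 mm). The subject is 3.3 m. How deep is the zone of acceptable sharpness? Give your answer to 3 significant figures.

Hyperfocal distance H = f²/(N·c) + f = 58²/(2.5 × 0.017) + 58 = 3364/0.0425 + 58 ≈ 79210.9 mm ≈ 79.21 m.
Near limit Dn = s·(H − f)/(H + s − 2f) = 3300 × (79210.9 − 58) / (79210.9 + 3300 − 2 × 58) = 3300 × 79152.9 / 82394.9 ≈ 3170.15 mm.
Far limit Df = s·(H − f)/(H − s) = 3300 × (79210.9 − 58) / (79210.9 − 3300) = 3300 × 79152.9 / 75910.9 ≈ 3440.94 mm.
Depth of field = Df − Dn = 3440.94 − 3170.15 ≈ 270.79 mm.

271 mm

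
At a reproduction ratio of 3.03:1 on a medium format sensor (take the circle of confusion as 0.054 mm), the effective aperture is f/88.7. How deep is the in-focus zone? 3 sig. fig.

At magnification m, DoF ≈ 2·N_eff·c/m² = 2 × 88.7 × 0.054 / 3.03² = 9.58 / 9.181 ≈ 1.04 mm.

1.04 mm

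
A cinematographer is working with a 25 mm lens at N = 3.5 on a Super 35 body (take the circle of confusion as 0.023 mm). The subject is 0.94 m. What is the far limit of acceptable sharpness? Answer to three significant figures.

Hyperfocal distance H = f²/(N·c) + f = 25²/(3.5 × 0.023) + 25 = 625/0.0805 + 25 ≈ 7789.0 mm ≈ 7.789 m.
Far limit Df = s·(H − f)/(H − s) = 940 × (7789.0 − 25) / (7789.0 − 940) = 940 × 7764.0 / 6849.0 ≈ 1065.6 mm ≈ 1.07 m.

1.07 m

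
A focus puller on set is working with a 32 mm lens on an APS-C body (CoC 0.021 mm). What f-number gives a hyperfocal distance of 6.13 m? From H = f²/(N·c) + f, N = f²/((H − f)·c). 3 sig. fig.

f/8

Rearrange H = f²/(N·c) + f for N: N = f² / ((H − f)·c).
N = 32² / ((6130 − 32) × 0.021) = 1024 / 128.1 ≈ 8.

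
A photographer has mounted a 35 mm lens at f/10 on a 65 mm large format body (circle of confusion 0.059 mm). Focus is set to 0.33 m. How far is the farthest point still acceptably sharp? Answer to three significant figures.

Hyperfocal distance H = f²/(N·c) + f = 35²/(10 × 0.059) + 35 = 1225/0.59 + 35 ≈ 2111.3 mm ≈ 2.111 m.
Far limit Df = s·(H − f)/(H − s) = 330 × (2111.3 − 35) / (2111.3 − 330) = 330 × 2076.3 / 1781.3 ≈ 384.65 mm.

385 mm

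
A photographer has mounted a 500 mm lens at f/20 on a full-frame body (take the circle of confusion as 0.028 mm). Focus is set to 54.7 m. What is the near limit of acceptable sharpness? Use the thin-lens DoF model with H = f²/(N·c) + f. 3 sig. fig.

Hyperfocal distance H = f²/(N·c) + f = 500²/(20 × 0.028) + 500 = 250000/0.56 + 500 ≈ 446928.6 mm ≈ 446.9 m.
Near limit Dn = s·(H − f)/(H + s − 2f) = 54700 × (446928.6 − 500) / (446928.6 + 54700 − 2 × 500) = 54700 × 446428.6 / 500628.6 ≈ 48778 mm ≈ 48.8 m.

48.8 m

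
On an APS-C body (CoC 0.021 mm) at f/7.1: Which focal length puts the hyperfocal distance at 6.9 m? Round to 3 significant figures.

32.0 mm

From H = f²/(N·c) + f, with f ≪ H: f ≈ √(H·N·c) = √(6900 × 7.1 × 0.021) = √1028.8 ≈ 32.07 mm.
Exact: f² + N·c·f − N·c·H = 0 ⇒ f = (−N·c + √((N·c)² + 4·N·c·H))/2 = (−0.1491 + √4115.2)/2 ≈ 32.000 mm ≈ 32.0 mm.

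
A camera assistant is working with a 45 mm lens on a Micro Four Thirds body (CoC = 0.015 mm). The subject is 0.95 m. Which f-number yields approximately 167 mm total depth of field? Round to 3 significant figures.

Write h = H − f = f²/(N·c). The thin-lens limits are Dn = s·h/(h + (s−f)) and Df = s·h/(h − (s−f)), so DoF = Df − Dn = 2·s·(s−f)·h / (h² − (s−f)²).
That is a quadratic in h: DoF·h² − 2·s·(s−f)·h − DoF·(s−f)² = 0 ⇒ h = (s−f)·(s + √(s² + DoF²)) / DoF = 905 × (950 + √(950² + 167²)) / 167 = 905 × (950 + 964.567) / 167 ≈ 10375 mm.
Then N = f²/(c·h) = 45² / (0.015 × 10375) = 2025 / 155.63 ≈ 13.

f/13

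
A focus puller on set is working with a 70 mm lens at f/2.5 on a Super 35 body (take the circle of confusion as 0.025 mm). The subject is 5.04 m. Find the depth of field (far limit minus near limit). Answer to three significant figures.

0.642 m

Hyperfocal distance H = f²/(N·c) + f = 70²/(2.5 × 0.025) + 70 = 4900/0.0625 + 70 ≈ 78470.0 mm ≈ 78.47 m.
Near limit Dn = s·(H − f)/(H + s − 2f) = 5040 × (78470.0 − 70) / (78470.0 + 5040 − 2 × 70) = 5040 × 78400.0 / 83370.0 ≈ 4739.55 mm.
Far limit Df = s·(H − f)/(H − s) = 5040 × (78470.0 − 70) / (78470.0 − 5040) = 5040 × 78400.0 / 73430.0 ≈ 5381.12 mm.
Depth of field = Df − Dn = 5381.12 − 4739.55 ≈ 641.57 mm ≈ 0.642 m.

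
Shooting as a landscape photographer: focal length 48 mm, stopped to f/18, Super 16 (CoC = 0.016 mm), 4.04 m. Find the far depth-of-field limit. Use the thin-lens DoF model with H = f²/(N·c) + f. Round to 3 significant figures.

8.06 m

Hyperfocal distance H = f²/(N·c) + f = 48²/(18 × 0.016) + 48 = 2304/0.288 + 48 ≈ 8048.0 mm ≈ 8.048 m.
Far limit Df = s·(H − f)/(H − s) = 4040 × (8048.0 − 48) / (8048.0 − 4040) = 4040 × 8000.0 / 4008.0 ≈ 8063.9 mm ≈ 8.06 m.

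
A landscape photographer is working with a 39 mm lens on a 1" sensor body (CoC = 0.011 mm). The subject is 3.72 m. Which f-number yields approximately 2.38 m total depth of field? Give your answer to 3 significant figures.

f/11

Write h = H − f = f²/(N·c). The thin-lens limits are Dn = s·h/(h + (s−f)) and Df = s·h/(h − (s−f)), so DoF = Df − Dn = 2·s·(s−f)·h / (h² − (s−f)²).
That is a quadratic in h: DoF·h² − 2·s·(s−f)·h − DoF·(s−f)² = 0 ⇒ h = (s−f)·(s + √(s² + DoF²)) / DoF = 3681 × (3720 + √(3720² + 2380²)) / 2380 = 3681 × (3720 + 4416.20) / 2380 ≈ 12584 mm.
Then N = f²/(c·h) = 39² / (0.011 × 12584) = 1521 / 138.42 ≈ 11.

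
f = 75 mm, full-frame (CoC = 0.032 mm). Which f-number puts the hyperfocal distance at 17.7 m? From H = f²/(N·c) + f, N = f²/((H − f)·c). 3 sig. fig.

f/9.97

Rearrange H = f²/(N·c) + f for N: N = f² / ((H − f)·c).
N = 75² / ((17700 − 75) × 0.032) = 5625 / 564.0 ≈ 9.97.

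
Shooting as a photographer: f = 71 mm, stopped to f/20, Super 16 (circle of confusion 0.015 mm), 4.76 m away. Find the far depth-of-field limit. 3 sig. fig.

Hyperfocal distance H = f²/(N·c) + f = 71²/(20 × 0.015) + 71 = 5041/0.3 + 71 ≈ 16874.3 mm ≈ 16.87 m.
Far limit Df = s·(H − f)/(H − s) = 4760 × (16874.3 − 71) / (16874.3 − 4760) = 4760 × 16803.3 / 12114.3 ≈ 6602.4 mm ≈ 6.60 m.

6.60 m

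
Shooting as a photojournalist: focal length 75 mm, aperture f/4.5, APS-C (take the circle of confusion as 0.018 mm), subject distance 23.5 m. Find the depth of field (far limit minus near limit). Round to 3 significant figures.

17.9 m

Hyperfocal distance H = f²/(N·c) + f = 75²/(4.5 × 0.018) + 75 = 5625/0.081 + 75 ≈ 69519.4 mm ≈ 69.52 m.
Near limit Dn = s·(H − f)/(H + s − 2f) = 23500 × (69519.4 − 75) / (69519.4 + 23500 − 2 × 75) = 23500 × 69444.4 / 92869.4 ≈ 17572 mm.
Far limit Df = s·(H − f)/(H − s) = 23500 × (69519.4 − 75) / (69519.4 − 23500) = 23500 × 69444.4 / 46019.4 ≈ 35462 mm.
Depth of field = Df − Dn = 35462 − 17572 ≈ 17890 mm ≈ 17.9 m.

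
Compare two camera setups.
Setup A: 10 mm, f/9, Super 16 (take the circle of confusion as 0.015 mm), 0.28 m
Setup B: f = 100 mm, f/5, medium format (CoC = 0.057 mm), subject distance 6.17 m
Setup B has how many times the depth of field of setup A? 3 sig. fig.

9.35

Setup A: H = 10²/(9×0.015) + 10 ≈ 750.7 mm; DoF = Df − Dn = 440.60 − 205.20 ≈ 235.40 mm.
Setup B: H = 100²/(5×0.057) + 100 ≈ 35187.7 mm; DoF = Df − Dn = 7460.7 − 5260.0 ≈ 2200.7 mm.
Ratio = 2200.7 / 235.40 ≈ 9.35.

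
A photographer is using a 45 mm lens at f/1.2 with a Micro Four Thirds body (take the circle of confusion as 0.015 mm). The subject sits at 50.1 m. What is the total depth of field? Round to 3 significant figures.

55.6 m

Hyperfocal distance H = f²/(N·c) + f = 45²/(1.2 × 0.015) + 45 = 2025/0.018 + 45 ≈ 112545.0 mm ≈ 112.5 m.
Near limit Dn = s·(H − f)/(H + s − 2f) = 50100 × (112545.0 − 45) / (112545.0 + 50100 − 2 × 45) = 50100 × 112500.0 / 162555.0 ≈ 34673 mm.
Far limit Df = s·(H − f)/(H − s) = 50100 × (112545.0 − 45) / (112545.0 − 50100) = 50100 × 112500.0 / 62445.0 ≈ 90259 mm.
Depth of field = Df − Dn = 90259 − 34673 ≈ 55586 mm ≈ 55.6 m.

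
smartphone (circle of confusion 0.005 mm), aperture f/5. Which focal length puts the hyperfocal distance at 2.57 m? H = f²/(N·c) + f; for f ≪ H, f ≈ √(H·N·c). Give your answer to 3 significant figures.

From H = f²/(N·c) + f, with f ≪ H: f ≈ √(H·N·c) = √(2570 × 5 × 0.005) = √64.250 ≈ 8.016 mm.
Exact: f² + N·c·f − N·c·H = 0 ⇒ f = (−N·c + √((N·c)² + 4·N·c·H))/2 = (−0.025 + √257.00)/2 ≈ 8.0031 mm ≈ 8.00 mm.

8.00 mm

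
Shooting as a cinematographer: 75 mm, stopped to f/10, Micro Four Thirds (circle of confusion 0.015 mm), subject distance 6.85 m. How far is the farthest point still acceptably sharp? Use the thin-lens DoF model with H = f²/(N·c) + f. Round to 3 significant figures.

8.36 m

Hyperfocal distance H = f²/(N·c) + f = 75²/(10 × 0.015) + 75 = 5625/0.15 + 75 ≈ 37575.0 mm ≈ 37.58 m.
Far limit Df = s·(H − f)/(H − s) = 6850 × (37575.0 − 75) / (37575.0 − 6850) = 6850 × 37500.0 / 30725.0 ≈ 8360.5 mm ≈ 8.36 m.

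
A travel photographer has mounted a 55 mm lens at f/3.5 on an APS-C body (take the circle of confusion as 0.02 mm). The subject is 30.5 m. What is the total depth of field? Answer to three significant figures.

85.3 m

Hyperfocal distance H = f²/(N·c) + f = 55²/(3.5 × 0.02) + 55 = 3025/0.07 + 55 ≈ 43269.3 mm ≈ 43.27 m.
Near limit Dn = s·(H − f)/(H + s − 2f) = 30500 × (43269.3 − 55) / (43269.3 + 30500 − 2 × 55) = 30500 × 43214.3 / 73659.3 ≈ 17894 mm.
Far limit Df = s·(H − f)/(H − s) = 30500 × (43269.3 − 55) / (43269.3 − 30500) = 30500 × 43214.3 / 12769.3 ≈ 103219 mm.
Depth of field = Df − Dn = 103219 − 17894 ≈ 85325 mm ≈ 85.3 m.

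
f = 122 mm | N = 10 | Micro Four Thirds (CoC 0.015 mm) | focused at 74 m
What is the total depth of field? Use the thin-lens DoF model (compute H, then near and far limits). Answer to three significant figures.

Hyperfocal distance H = f²/(N·c) + f = 122²/(10 × 0.015) + 122 = 14884/0.15 + 122 ≈ 99348.7 mm ≈ 99.35 m.
Near limit Dn = s·(H − f)/(H + s − 2f) = 74000 × (99348.7 − 122) / (99348.7 + 74000 − 2 × 122) = 74000 × 99226.7 / 173104.7 ≈ 42418 mm.
Far limit Df = s·(H − f)/(H − s) = 74000 × (99348.7 − 122) / (99348.7 − 74000) = 74000 × 99226.7 / 25348.7 ≈ 289671 mm.
Depth of field = Df − Dn = 289671 − 42418 ≈ 247253 mm ≈ 247 m.

247 m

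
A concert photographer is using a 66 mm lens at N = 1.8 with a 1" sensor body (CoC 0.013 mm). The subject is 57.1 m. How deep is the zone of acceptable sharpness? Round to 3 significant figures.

Hyperfocal distance H = f²/(N·c) + f = 66²/(1.8 × 0.013) + 66 = 4356/0.0234 + 66 ≈ 186219.8 mm ≈ 186.2 m.
Near limit Dn = s·(H − f)/(H + s − 2f) = 57100 × (186219.8 − 66) / (186219.8 + 57100 − 2 × 66) = 57100 × 186153.8 / 243187.8 ≈ 43709 mm.
Far limit Df = s·(H − f)/(H − s) = 57100 × (186219.8 − 66) / (186219.8 − 57100) = 57100 × 186153.8 / 129119.8 ≈ 82322 mm.
Depth of field = Df − Dn = 82322 − 43709 ≈ 38613 mm ≈ 38.6 m.

38.6 m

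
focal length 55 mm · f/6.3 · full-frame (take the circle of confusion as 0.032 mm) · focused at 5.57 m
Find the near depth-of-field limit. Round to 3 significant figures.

Hyperfocal distance H = f²/(N·c) + f = 55²/(6.3 × 0.032) + 55 = 3025/0.2016 + 55 ≈ 15060.0 mm ≈ 15.06 m.
Near limit Dn = s·(H − f)/(H + s − 2f) = 5570 × (15060.0 − 55) / (15060.0 + 5570 − 2 × 55) = 5570 × 15005.0 / 20520.0 ≈ 4073.0 mm ≈ 4.07 m.

4.07 m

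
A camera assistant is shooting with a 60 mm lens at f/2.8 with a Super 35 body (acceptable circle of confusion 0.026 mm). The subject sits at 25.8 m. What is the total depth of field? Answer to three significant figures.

36.8 m

Hyperfocal distance H = f²/(N·c) + f = 60²/(2.8 × 0.026) + 60 = 3600/0.0728 + 60 ≈ 49510.5 mm ≈ 49.51 m.
Near limit Dn = s·(H − f)/(H + s − 2f) = 25800 × (49510.5 − 60) / (49510.5 + 25800 − 2 × 60) = 25800 × 49450.5 / 75190.5 ≈ 16968 mm.
Far limit Df = s·(H − f)/(H − s) = 25800 × (49510.5 − 60) / (49510.5 − 25800) = 25800 × 49450.5 / 23710.5 ≈ 53808 mm.
Depth of field = Df − Dn = 53808 − 16968 ≈ 36840 mm ≈ 36.8 m.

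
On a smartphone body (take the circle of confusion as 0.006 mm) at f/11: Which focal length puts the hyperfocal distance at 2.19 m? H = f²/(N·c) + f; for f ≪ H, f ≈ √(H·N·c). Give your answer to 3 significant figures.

From H = f²/(N·c) + f, with f ≪ H: f ≈ √(H·N·c) = √(2190 × 11 × 0.006) = √144.54 ≈ 12.02 mm.
The +f correction barely moves this — solving exactly, f² + N·c·f − N·c·H = 0 ⇒ f = (−N·c + √((N·c)² + 4·N·c·H))/2 = (−0.066 + √578.16)/2 ≈ 11.990 mm, so f ≈ 12.0 mm.

12.0 mm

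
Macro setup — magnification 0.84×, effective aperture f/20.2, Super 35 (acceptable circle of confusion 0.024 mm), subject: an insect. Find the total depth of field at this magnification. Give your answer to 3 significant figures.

1.37 mm

At magnification m, DoF ≈ 2·N_eff·c/m² = 2 × 20.2 × 0.024 / 0.84² = 0.9696 / 0.7056 ≈ 1.37 mm.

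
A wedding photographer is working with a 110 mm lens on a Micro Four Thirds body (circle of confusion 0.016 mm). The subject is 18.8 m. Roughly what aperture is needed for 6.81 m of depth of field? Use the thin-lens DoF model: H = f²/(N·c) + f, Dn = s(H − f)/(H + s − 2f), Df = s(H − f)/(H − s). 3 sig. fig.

f/7.10

Write h = H − f = f²/(N·c). The thin-lens limits are Dn = s·h/(h + (s−f)) and Df = s·h/(h − (s−f)), so DoF = Df − Dn = 2·s·(s−f)·h / (h² − (s−f)²).
That is a quadratic in h: DoF·h² − 2·s·(s−f)·h − DoF·(s−f)² = 0 ⇒ h = (s−f)·(s + √(s² + DoF²)) / DoF = 18690 × (18800 + √(18800² + 6810²)) / 6810 = 18690 × (18800 + 19995.4) / 6810 ≈ 106474 mm.
Then N = f²/(c·h) = 110² / (0.016 × 106474) = 12100 / 1703.6 ≈ 7.10.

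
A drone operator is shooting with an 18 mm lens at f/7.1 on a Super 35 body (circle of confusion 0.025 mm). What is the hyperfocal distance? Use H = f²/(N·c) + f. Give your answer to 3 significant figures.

Hyperfocal distance H = f²/(N·c) + f = 18²/(7.1 × 0.025) + 18 = 324/0.1775 + 18 ≈ 1843.4 mm ≈ 1.84 m.

1.84 m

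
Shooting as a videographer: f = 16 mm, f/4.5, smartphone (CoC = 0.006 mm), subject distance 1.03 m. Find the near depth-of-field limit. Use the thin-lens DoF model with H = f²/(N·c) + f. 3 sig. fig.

0.930 m

Hyperfocal distance H = f²/(N·c) + f = 16²/(4.5 × 0.006) + 16 = 256/0.027 + 16 ≈ 9497.5 mm ≈ 9.497 m.
Near limit Dn = s·(H − f)/(H + s − 2f) = 1030 × (9497.5 − 16) / (9497.5 + 1030 − 2 × 16) = 1030 × 9481.5 / 10495.5 ≈ 930.49 mm ≈ 0.930 m.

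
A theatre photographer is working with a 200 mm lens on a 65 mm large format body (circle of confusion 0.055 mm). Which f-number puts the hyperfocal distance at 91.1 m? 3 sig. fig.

Rearrange H = f²/(N·c) + f for N: N = f² / ((H − f)·c).
N = 200² / ((91100 − 200) × 0.055) = 40000 / 5000 ≈ 8.

f/8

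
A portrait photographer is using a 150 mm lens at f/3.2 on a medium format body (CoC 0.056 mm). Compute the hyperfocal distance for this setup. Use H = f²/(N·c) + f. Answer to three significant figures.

Hyperfocal distance H = f²/(N·c) + f = 150²/(3.2 × 0.056) + 150 = 22500/0.1792 + 150 ≈ 125708.0 mm ≈ 126 m.

126 m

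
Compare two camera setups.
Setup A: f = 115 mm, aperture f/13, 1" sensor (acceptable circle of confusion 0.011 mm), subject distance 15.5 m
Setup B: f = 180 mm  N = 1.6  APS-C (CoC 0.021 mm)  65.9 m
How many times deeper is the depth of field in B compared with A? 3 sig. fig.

Setup A: H = 115²/(13×0.011) + 115 ≈ 92597.5 mm; DoF = Df − Dn = 18593.1 − 13289.3 ≈ 5303.8 mm.
Setup B: H = 180²/(1.6×0.021) + 180 ≈ 964465.7 mm; DoF = Df − Dn = 70719.8 − 61695.2 ≈ 9024.6 mm.
Ratio = 9024.6 / 5303.8 ≈ 1.70.

1.70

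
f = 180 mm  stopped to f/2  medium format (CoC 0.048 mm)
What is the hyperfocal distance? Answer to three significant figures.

338 m

Hyperfocal distance H = f²/(N·c) + f = 180²/(2 × 0.048) + 180 = 32400/0.096 + 180 ≈ 337680.0 mm ≈ 338 m.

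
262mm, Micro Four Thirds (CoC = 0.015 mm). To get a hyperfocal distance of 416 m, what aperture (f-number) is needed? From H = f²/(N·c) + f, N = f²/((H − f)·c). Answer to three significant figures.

f/11

Rearrange H = f²/(N·c) + f for N: N = f² / ((H − f)·c).
N = 262² / ((416000 − 262) × 0.015) = 68644 / 6236 ≈ 11.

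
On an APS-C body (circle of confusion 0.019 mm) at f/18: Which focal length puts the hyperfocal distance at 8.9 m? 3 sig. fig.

55.0 mm

From H = f²/(N·c) + f, with f ≪ H: f ≈ √(H·N·c) = √(8900 × 18 × 0.019) = √3043.8 ≈ 55.17 mm.
Exact: f² + N·c·f − N·c·H = 0 ⇒ f = (−N·c + √((N·c)² + 4·N·c·H))/2 = (−0.342 + √12175)/2 ≈ 55.000 mm ≈ 55.0 mm.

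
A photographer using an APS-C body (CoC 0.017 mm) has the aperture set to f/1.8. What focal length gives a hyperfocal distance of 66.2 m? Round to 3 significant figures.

From H = f²/(N·c) + f, with f ≪ H: f ≈ √(H·N·c) = √(66200 × 1.8 × 0.017) = √2025.7 ≈ 45.01 mm.
The +f correction barely moves this — solving exactly, f² + N·c·f − N·c·H = 0 ⇒ f = (−N·c + √((N·c)² + 4·N·c·H))/2 = (−0.0306 + √8102.9)/2 ≈ 44.993 mm, so f ≈ 45.0 mm.

45.0 mm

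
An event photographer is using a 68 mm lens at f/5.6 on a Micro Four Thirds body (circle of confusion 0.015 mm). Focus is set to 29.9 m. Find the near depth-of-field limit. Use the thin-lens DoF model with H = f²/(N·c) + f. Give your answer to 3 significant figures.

19.4 m

Hyperfocal distance H = f²/(N·c) + f = 68²/(5.6 × 0.015) + 68 = 4624/0.084 + 68 ≈ 55115.6 mm ≈ 55.12 m.
Near limit Dn = s·(H − f)/(H + s − 2f) = 29900 × (55115.6 − 68) / (55115.6 + 29900 − 2 × 68) = 29900 × 55047.6 / 84879.6 ≈ 19391 mm ≈ 19.4 m.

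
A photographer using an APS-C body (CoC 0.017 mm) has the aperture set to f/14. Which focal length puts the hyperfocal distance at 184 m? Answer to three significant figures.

209 mm

From H = f²/(N·c) + f, with f ≪ H: f ≈ √(H·N·c) = √(184000 × 14 × 0.017) = √43792 ≈ 209.3 mm.
The +f correction barely moves this — solving exactly, f² + N·c·f − N·c·H = 0 ⇒ f = (−N·c + √((N·c)² + 4·N·c·H))/2 = (−0.238 + √175168)/2 ≈ 209.15 mm, so f ≈ 209 mm.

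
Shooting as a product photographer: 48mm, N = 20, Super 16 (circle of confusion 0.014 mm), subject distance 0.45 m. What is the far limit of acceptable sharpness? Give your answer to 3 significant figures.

Hyperfocal distance H = f²/(N·c) + f = 48²/(20 × 0.014) + 48 = 2304/0.28 + 48 ≈ 8276.6 mm ≈ 8.277 m.
Far limit Df = s·(H − f)/(H − s) = 450 × (8276.6 − 48) / (8276.6 − 450) = 450 × 8228.6 / 7826.6 ≈ 473.11 mm.

473 mm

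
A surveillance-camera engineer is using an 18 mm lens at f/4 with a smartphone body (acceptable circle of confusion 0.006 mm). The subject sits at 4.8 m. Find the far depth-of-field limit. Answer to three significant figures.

7.43 m

Hyperfocal distance H = f²/(N·c) + f = 18²/(4 × 0.006) + 18 = 324/0.024 + 18 ≈ 13518.0 mm ≈ 13.52 m.
Far limit Df = s·(H − f)/(H − s) = 4800 × (13518.0 − 18) / (13518.0 − 4800) = 4800 × 13500.0 / 8718.0 ≈ 7432.9 mm ≈ 7.43 m.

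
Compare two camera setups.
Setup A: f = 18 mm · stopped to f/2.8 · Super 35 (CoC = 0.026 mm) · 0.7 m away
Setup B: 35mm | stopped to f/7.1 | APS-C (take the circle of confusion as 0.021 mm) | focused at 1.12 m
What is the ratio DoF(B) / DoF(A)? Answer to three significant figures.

Setup A: H = 18²/(2.8×0.026) + 18 ≈ 4468.5 mm; DoF = Df − Dn = 826.68 − 606.99 ≈ 219.69 mm.
Setup B: H = 35²/(7.1×0.021) + 35 ≈ 8251.0 mm; DoF = Df − Dn = 1290.41 − 989.35 ≈ 301.06 mm.
Ratio = 301.06 / 219.69 ≈ 1.37.

1.37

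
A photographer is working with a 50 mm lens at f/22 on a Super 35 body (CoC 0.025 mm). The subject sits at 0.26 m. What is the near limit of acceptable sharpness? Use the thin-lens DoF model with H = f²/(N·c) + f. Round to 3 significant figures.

249 mm

Hyperfocal distance H = f²/(N·c) + f = 50²/(22 × 0.025) + 50 = 2500/0.55 + 50 ≈ 4595.5 mm ≈ 4.595 m.
Near limit Dn = s·(H − f)/(H + s − 2f) = 260 × (4595.5 − 50) / (4595.5 + 260 − 2 × 50) = 260 × 4545.5 / 4755.5 ≈ 248.52 mm.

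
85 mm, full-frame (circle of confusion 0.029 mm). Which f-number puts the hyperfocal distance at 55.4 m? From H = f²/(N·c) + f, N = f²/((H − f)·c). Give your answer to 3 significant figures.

Rearrange H = f²/(N·c) + f for N: N = f² / ((H − f)·c).
N = 85² / ((55400 − 85) × 0.029) = 7225 / 1604 ≈ 4.50.

f/4.50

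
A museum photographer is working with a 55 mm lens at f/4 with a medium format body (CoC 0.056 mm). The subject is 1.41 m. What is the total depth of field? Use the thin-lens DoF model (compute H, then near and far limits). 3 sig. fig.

286 mm

Hyperfocal distance H = f²/(N·c) + f = 55²/(4 × 0.056) + 55 = 3025/0.224 + 55 ≈ 13559.5 mm ≈ 13.56 m.
Near limit Dn = s·(H − f)/(H + s − 2f) = 1410 × (13559.5 − 55) / (13559.5 + 1410 − 2 × 55) = 1410 × 13504.5 / 14859.5 ≈ 1281.43 mm.
Far limit Df = s·(H − f)/(H − s) = 1410 × (13559.5 − 55) / (13559.5 − 1410) = 1410 × 13504.5 / 12149.5 ≈ 1567.25 mm.
Depth of field = Df − Dn = 1567.25 − 1281.43 ≈ 285.82 mm.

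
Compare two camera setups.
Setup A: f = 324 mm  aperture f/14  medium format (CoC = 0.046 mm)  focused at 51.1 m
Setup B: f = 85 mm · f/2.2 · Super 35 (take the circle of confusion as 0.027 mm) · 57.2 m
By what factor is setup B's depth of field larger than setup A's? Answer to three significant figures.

1.95

Setup A: H = 324²/(14×0.046) + 324 ≈ 163330.2 mm; DoF = Df − Dn = 74219 − 38963 ≈ 35256 mm.
Setup B: H = 85²/(2.2×0.027) + 85 ≈ 121718.0 mm; DoF = Df − Dn = 107837 − 38923 ≈ 68914 mm.
Ratio = 68914 / 35256 ≈ 1.95.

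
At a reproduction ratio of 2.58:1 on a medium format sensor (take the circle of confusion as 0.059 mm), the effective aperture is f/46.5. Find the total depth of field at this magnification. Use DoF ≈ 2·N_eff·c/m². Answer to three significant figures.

At magnification m, DoF ≈ 2·N_eff·c/m² = 2 × 46.5 × 0.059 / 2.58² = 5.487 / 6.656 ≈ 0.824 mm.

0.824 mm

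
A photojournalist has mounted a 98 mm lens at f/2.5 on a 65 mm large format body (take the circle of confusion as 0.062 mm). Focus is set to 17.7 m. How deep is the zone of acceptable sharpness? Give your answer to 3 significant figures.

Hyperfocal distance H = f²/(N·c) + f = 98²/(2.5 × 0.062) + 98 = 9604/0.155 + 98 ≈ 62059.3 mm ≈ 62.06 m.
Near limit Dn = s·(H − f)/(H + s − 2f) = 17700 × (62059.3 − 98) / (62059.3 + 17700 − 2 × 98) = 17700 × 61961.3 / 79563.3 ≈ 13784 mm.
Far limit Df = s·(H − f)/(H − s) = 17700 × (62059.3 − 98) / (62059.3 − 17700) = 17700 × 61961.3 / 44359.3 ≈ 24723 mm.
Depth of field = Df − Dn = 24723 − 13784 ≈ 10939 mm ≈ 10.9 m.

10.9 m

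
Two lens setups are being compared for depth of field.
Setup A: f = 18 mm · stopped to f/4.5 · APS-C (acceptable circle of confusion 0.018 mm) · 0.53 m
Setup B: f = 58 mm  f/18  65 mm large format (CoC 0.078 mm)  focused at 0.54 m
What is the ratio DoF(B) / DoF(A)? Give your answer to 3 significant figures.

Setup A: H = 18²/(4.5×0.018) + 18 ≈ 4018.0 mm; DoF = Df − Dn = 607.80 − 469.86 ≈ 137.94 mm.
Setup B: H = 58²/(18×0.078) + 58 ≈ 2454.0 mm; DoF = Df − Dn = 675.99 − 449.56 ≈ 226.43 mm.
Ratio = 226.43 / 137.94 ≈ 1.64.

1.64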